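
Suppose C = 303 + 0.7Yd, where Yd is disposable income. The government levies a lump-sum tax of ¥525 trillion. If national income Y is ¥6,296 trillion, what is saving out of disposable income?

Yd = Y − T = 6296 − 525 = 5771
C = 303 + 0.7(5771) = 303 + 4039.7 = 4342.7
S = Yd − C = 5771 − 4342.7 = 1428.3

S = 1428.3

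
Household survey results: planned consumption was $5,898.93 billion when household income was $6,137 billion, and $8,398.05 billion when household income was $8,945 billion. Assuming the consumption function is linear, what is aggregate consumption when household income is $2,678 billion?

MPC = (8398.05 − 5898.93)/(8945 − 6137) = 2499.12/2808 = 0.89
a = 5898.93 − 0.89(6137) = 5898.93 − 5461.93 = 437
C = 437 + 0.89(2678) = 437 + 2383.42 = 2820.42

C = 2820.42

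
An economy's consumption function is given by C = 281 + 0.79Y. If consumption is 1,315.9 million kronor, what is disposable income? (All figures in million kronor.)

281 + 0.79Y = 1315.9
0.79Y = 1034.9, so Y = 1034.9/0.79 = 1310

Y = 1310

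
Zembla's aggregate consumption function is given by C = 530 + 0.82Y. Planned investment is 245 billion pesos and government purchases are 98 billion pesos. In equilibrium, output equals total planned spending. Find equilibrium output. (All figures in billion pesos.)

Y = 4850

Y = C + I + G = 530 + 0.82Y + 245 + 98
Y − 0.82Y = 873
0.18Y = 873, so Y = 873/0.18 = 4850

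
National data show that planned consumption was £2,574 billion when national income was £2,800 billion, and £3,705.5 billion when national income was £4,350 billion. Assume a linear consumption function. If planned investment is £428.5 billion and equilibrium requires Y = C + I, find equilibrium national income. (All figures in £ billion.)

MPC = (3705.5 − 2574)/(4350 − 2800) = 1131.5/1550 = 0.73
a = 2574 − 0.73(2800) = 530
Equilibrium: Y = 530 + 0.73Y + 428.5
0.27Y = 958.5, so Y = 958.5/0.27 = 3550

Y = 3550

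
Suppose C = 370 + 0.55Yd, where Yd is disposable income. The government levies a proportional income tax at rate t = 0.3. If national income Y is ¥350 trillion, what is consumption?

Yd = (1 − 0.3)(350) = 0.7(350) = 245
C = 370 + 0.55(245) = 370 + 134.75 = 504.75

C = 504.75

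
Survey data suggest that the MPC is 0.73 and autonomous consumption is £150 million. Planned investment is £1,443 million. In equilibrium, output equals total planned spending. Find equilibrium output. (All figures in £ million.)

Y = 5900

Y = C + I = 150 + 0.73Y + 1443
Y − 0.73Y = 1593
0.27Y = 1593, so Y = 1593/0.27 = 5900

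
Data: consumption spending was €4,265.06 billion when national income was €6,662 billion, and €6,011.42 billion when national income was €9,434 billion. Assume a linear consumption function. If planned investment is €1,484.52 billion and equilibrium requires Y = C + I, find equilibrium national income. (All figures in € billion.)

MPC = (6011.42 − 4265.06)/(9434 − 6662) = 1746.36/2772 = 0.63
a = 4265.06 − 0.63(6662) = 68
Equilibrium: Y = 68 + 0.63Y + 1484.52
0.37Y = 1552.52, so Y = 1552.52/0.37 = 4196

Y = 4196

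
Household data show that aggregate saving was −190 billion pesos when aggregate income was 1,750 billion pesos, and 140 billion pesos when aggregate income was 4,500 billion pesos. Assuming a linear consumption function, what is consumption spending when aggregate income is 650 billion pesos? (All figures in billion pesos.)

MPS = ΔS/ΔY = (140 − (-190))/(4500 − 1750) = 330/2750 = 0.12
MPC = 1 − MPS = 0.88
Autonomous saving = -190 − 0.12(1750) = -400, so a = 400
C = 400 + 0.88(650) = 400 + 572 = 972

C = 972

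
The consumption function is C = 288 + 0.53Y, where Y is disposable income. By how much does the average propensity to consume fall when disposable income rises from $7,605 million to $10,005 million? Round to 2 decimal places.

ΔAPC = 0.01

At Y = 7605: C = 288 + 0.53(7605) = 4318.65, APC = 4318.65/7605 = 0.568
At Y = 10005: C = 5590.65, APC = 5590.65/10005 = 0.559
Fall in APC = 0.568 − 0.559 = 0.009 ≈ 0.01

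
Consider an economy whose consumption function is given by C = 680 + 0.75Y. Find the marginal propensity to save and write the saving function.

MPS = 1 − MPC = 1 − 0.75 = 0.25
S = Y − C = -680 + 0.25Y

MPS = 0.25; S = -680 + 0.25Y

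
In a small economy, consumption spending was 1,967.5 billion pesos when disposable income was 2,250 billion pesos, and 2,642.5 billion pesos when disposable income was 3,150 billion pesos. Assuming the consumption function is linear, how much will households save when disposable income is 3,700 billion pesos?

MPC = (2642.5 − 1967.5)/(3150 − 2250) = 675/900 = 0.75
a = 1967.5 − 0.75(2250) = 1967.5 − 1687.5 = 280
C = 280 + 0.75(3700) = 3055
S = 3700 − 3055 = 645

S = 645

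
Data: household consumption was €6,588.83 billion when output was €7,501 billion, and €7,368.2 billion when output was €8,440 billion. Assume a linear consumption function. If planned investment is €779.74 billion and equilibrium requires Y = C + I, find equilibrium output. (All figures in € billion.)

Y = 6722

MPC = (7368.2 − 6588.83)/(8440 − 7501) = 779.37/939 = 0.83
a = 6588.83 − 0.83(7501) = 363
Equilibrium: Y = 363 + 0.83Y + 779.74
0.17Y = 1142.74, so Y = 1142.74/0.17 = 6722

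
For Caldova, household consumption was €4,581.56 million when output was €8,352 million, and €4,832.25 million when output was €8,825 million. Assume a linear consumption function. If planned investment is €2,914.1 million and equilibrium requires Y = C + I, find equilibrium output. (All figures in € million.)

MPC = (4832.25 − 4581.56)/(8825 − 8352) = 250.69/473 = 0.53
a = 4581.56 − 0.53(8352) = 155
Equilibrium: Y = 155 + 0.53Y + 2914.1
0.47Y = 3069.1, so Y = 3069.1/0.47 = 6530

Y = 6530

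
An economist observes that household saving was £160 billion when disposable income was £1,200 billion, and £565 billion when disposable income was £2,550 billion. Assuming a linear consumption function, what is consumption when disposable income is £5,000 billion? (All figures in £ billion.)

MPS = ΔS/ΔY = (565 − 160)/(2550 − 1200) = 405/1350 = 0.3
MPC = 1 − MPS = 0.7
Autonomous saving = 160 − 0.3(1200) = -200, so a = 200
C = 200 + 0.7(5000) = 200 + 3500 = 3700

C = 3700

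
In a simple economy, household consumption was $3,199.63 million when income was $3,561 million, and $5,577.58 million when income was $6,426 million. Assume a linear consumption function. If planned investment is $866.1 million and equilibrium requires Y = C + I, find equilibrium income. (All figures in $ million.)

Y = 6530

MPC = (5577.58 − 3199.63)/(6426 − 3561) = 2377.95/2865 = 0.83
a = 3199.63 − 0.83(3561) = 244
Equilibrium: Y = 244 + 0.83Y + 866.1
0.17Y = 1110.1, so Y = 1110.1/0.17 = 6530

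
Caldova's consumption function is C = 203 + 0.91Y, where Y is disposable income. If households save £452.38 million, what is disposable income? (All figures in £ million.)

Y = 7282

S = Y − C = -203 + 0.09Y
-203 + 0.09Y = 452.38, so 0.09Y = 655.38 and Y = 7282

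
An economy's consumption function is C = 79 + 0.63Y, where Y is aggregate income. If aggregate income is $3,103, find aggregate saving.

C = 79 + 0.63(3103) = 79 + 1954.89 = 2033.89
S = Y − C = 3103 − 2033.89 = 1069.11

S = 1069.11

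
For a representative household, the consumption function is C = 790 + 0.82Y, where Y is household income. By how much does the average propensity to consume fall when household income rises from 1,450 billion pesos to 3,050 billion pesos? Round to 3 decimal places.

At Y = 1450: C = 790 + 0.82(1450) = 1979, APC = 1979/1450 = 1.3648
At Y = 3050: C = 3291, APC = 3291/3050 = 1.0790
Fall in APC = 1.3648 − 1.0790 = 0.2858 ≈ 0.286

ΔAPC = 0.286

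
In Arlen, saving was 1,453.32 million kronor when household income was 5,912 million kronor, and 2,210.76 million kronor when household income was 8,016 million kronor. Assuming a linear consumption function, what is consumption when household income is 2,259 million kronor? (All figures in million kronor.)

C = 2120.76

MPS = ΔS/ΔY = (2210.76 − 1453.32)/(8016 − 5912) = 757.44/2104 = 0.36
MPC = 1 − MPS = 0.64
Autonomous saving = 1453.32 − 0.36(5912) = -675, so a = 675
C = 675 + 0.64(2259) = 675 + 1445.76 = 2120.76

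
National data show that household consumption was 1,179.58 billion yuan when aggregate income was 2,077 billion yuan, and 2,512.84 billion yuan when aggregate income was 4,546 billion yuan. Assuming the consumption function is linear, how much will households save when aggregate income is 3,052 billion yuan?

S = 1345.92

MPC = (2512.84 − 1179.58)/(4546 − 2077) = 1333.26/2469 = 0.54
a = 1179.58 − 0.54(2077) = 1179.58 − 1121.58 = 58
C = 58 + 0.54(3052) = 1706.08
S = 3052 − 1706.08 = 1345.92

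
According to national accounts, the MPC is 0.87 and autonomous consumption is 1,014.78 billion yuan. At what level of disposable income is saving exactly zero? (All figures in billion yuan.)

At break-even, C = Y: 1014.78 + 0.87Y = Y
0.13Y = 1014.78, so Y = 1014.78/0.13 = 7806

Y = 7806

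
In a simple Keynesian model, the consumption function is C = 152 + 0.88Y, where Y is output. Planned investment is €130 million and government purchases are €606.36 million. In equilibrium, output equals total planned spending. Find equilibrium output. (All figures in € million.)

Y = 7403

Y = C + I + G = 152 + 0.88Y + 130 + 606.36
Y − 0.88Y = 888.36
0.12Y = 888.36, so Y = 888.36/0.12 = 7403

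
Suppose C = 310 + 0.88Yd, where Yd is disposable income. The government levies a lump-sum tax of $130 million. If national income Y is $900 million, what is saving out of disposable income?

S = -217.6

Yd = Y − T = 900 − 130 = 770
C = 310 + 0.88(770) = 310 + 677.6 = 987.6
S = Yd − C = 770 − 987.6 = -217.6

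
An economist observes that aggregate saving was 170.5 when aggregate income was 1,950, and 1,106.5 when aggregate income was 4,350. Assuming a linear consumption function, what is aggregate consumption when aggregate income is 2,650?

MPS = ΔS/ΔY = (1106.5 − 170.5)/(4350 − 1950) = 936/2400 = 0.39
MPC = 1 − MPS = 0.61
Autonomous saving = 170.5 − 0.39(1950) = -590, so a = 590
C = 590 + 0.61(2650) = 590 + 1616.5 = 2206.5

C = 2206.5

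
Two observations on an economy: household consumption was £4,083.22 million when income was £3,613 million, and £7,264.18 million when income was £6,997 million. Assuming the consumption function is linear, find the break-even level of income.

Y = 11450

MPC = (7264.18 − 4083.22)/(6997 − 3613) = 3180.96/3384 = 0.94
a = 4083.22 − 0.94(3613) = 4083.22 − 3396.22 = 687
Break-even: Y = a/(1−MPC) = 687/0.06 = 11450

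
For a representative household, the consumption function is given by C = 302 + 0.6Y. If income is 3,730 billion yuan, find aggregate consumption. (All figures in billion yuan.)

C = 302 + 0.6(3730) = 302 + 2238 = 2540

C = 2540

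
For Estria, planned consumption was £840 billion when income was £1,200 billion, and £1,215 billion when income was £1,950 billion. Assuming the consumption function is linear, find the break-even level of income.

MPC = (1215 − 840)/(1950 − 1200) = 375/750 = 0.5
a = 840 − 0.5(1200) = 840 − 600 = 240
Break-even: Y = a/(1−MPC) = 240/0.5 = 480

Y = 480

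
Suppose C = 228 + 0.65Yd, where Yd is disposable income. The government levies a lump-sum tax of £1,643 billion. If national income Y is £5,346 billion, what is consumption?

C = 2634.95

Yd = Y − T = 5346 − 1643 = 3703
C = 228 + 0.65(3703) = 228 + 2406.95 = 2634.95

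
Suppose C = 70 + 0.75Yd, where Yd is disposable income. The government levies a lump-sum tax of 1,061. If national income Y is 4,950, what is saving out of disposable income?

S = 902.25

Yd = Y − T = 4950 − 1061 = 3889
C = 70 + 0.75(3889) = 70 + 2916.75 = 2986.75
S = Yd − C = 3889 − 2986.75 = 902.25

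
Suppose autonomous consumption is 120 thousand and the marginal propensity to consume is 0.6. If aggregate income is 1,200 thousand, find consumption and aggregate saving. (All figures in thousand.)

C = 840; S = 360

C = 120 + 0.6(1200) = 120 + 720 = 840
S = Y − C = 1200 − 840 = 360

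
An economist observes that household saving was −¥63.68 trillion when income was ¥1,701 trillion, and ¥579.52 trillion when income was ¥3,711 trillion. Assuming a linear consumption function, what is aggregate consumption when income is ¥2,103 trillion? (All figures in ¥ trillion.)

MPS = ΔS/ΔY = (579.52 − (-63.68))/(3711 − 1701) = 643.2/2010 = 0.32
MPC = 1 − MPS = 0.68
Autonomous saving = -63.68 − 0.32(1701) = -608, so a = 608
C = 608 + 0.68(2103) = 608 + 1430.04 = 2038.04

C = 2038.04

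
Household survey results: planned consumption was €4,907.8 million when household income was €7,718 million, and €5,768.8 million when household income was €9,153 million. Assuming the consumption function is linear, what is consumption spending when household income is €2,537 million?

C = 1799.2

MPC = (5768.8 − 4907.8)/(9153 − 7718) = 861/1435 = 0.6
a = 4907.8 − 0.6(7718) = 4907.8 − 4630.8 = 277
C = 277 + 0.6(2537) = 277 + 1522.2 = 1799.2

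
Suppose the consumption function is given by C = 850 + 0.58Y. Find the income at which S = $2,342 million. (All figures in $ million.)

Y = 7600

S = Y − C = -850 + 0.42Y
-850 + 0.42Y = 2342, so 0.42Y = 3192 and Y = 7600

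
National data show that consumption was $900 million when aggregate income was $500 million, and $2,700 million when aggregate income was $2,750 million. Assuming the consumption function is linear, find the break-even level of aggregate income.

MPC = (2700 − 900)/(2750 − 500) = 1800/2250 = 0.8
a = 900 − 0.8(500) = 900 − 400 = 500
Break-even: Y = a/(1−MPC) = 500/0.2 = 2500

Y = 2500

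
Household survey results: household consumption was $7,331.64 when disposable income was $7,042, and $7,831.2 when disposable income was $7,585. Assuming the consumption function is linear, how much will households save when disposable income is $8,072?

S = -207.24

MPC = (7831.2 − 7331.64)/(7585 − 7042) = 499.56/543 = 0.92
a = 7331.64 − 0.92(7042) = 7331.64 − 6478.64 = 853
C = 853 + 0.92(8072) = 8279.24
S = 8072 − 8279.24 = -207.24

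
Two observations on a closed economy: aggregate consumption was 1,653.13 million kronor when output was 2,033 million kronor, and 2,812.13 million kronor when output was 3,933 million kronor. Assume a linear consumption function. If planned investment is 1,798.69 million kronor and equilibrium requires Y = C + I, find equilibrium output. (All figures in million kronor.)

Y = 5671

MPC = (2812.13 − 1653.13)/(3933 − 2033) = 1159/1900 = 0.61
a = 1653.13 − 0.61(2033) = 413
Equilibrium: Y = 413 + 0.61Y + 1798.69
0.39Y = 2211.69, so Y = 2211.69/0.39 = 5671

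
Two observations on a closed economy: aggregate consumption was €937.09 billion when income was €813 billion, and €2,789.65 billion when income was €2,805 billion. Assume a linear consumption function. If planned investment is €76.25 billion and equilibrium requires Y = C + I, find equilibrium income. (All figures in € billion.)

MPC = (2789.65 − 937.09)/(2805 − 813) = 1852.56/1992 = 0.93
a = 937.09 − 0.93(813) = 181
Equilibrium: Y = 181 + 0.93Y + 76.25
0.07Y = 257.25, so Y = 257.25/0.07 = 3675

Y = 3675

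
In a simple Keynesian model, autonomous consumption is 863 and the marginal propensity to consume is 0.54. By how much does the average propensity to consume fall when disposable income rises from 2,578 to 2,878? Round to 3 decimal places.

At Y = 2578: C = 863 + 0.54(2578) = 2255.12, APC = 2255.12/2578 = 0.8748
At Y = 2878: C = 2417.12, APC = 2417.12/2878 = 0.8399
Fall in APC = 0.8748 − 0.8399 = 0.0349 ≈ 0.035

ΔAPC = 0.035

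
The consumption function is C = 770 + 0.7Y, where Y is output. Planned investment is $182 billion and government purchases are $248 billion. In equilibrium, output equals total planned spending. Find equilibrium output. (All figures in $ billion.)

Y = 4000

Y = C + I + G = 770 + 0.7Y + 182 + 248
Y − 0.7Y = 1200
0.3Y = 1200, so Y = 1200/0.3 = 4000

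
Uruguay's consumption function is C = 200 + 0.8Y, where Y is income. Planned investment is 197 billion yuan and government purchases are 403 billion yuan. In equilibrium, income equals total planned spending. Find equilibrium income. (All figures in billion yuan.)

Y = C + I + G = 200 + 0.8Y + 197 + 403
Y − 0.8Y = 800
0.2Y = 800, so Y = 800/0.2 = 4000

Y = 4000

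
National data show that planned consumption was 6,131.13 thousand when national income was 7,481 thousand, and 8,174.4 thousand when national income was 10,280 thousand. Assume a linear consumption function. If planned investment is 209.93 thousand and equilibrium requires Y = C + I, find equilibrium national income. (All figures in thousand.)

MPC = (8174.4 − 6131.13)/(10280 − 7481) = 2043.27/2799 = 0.73
a = 6131.13 − 0.73(7481) = 670
Equilibrium: Y = 670 + 0.73Y + 209.93
0.27Y = 879.93, so Y = 879.93/0.27 = 3259

Y = 3259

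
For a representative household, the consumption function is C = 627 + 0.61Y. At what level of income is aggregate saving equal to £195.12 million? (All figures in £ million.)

S = Y − C = -627 + 0.39Y
-627 + 0.39Y = 195.12, so 0.39Y = 822.12 and Y = 2108

Y = 2108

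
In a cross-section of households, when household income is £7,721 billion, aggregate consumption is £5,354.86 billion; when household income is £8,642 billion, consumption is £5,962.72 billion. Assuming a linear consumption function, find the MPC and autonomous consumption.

MPC = ΔC/ΔY = (5962.72 − 5354.86)/(8642 − 7721) = 607.86/921 = 0.66
a = C − MPC·Y = 5354.86 − 0.66(7721) = 5354.86 − 5095.86 = 259

MPC = 0.66; a = 259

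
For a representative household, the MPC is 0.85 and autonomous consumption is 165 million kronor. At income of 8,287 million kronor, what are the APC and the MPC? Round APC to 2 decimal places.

APC = 0.87; MPC = 0.85

MPC = 0.85 (the slope of the consumption function)
C = 165 + 0.85(8287) = 7208.95, so APC = 7208.95/8287 = 0.87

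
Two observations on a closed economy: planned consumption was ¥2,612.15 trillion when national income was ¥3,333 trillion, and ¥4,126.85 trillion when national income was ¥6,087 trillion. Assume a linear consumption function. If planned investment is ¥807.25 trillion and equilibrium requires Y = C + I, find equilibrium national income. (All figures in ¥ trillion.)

Y = 3525

MPC = (4126.85 − 2612.15)/(6087 − 3333) = 1514.7/2754 = 0.55
a = 2612.15 − 0.55(3333) = 779
Equilibrium: Y = 779 + 0.55Y + 807.25
0.45Y = 1586.25, so Y = 1586.25/0.45 = 3525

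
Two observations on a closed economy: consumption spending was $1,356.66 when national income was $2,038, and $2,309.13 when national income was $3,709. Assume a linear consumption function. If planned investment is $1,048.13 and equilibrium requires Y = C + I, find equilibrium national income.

Y = 2891

MPC = (2309.13 − 1356.66)/(3709 − 2038) = 952.47/1671 = 0.57
a = 1356.66 − 0.57(2038) = 195
Equilibrium: Y = 195 + 0.57Y + 1048.13
0.43Y = 1243.13, so Y = 1243.13/0.43 = 2891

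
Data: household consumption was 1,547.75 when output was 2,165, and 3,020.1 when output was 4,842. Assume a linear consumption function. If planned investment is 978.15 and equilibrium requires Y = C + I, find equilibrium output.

MPC = (3020.1 − 1547.75)/(4842 − 2165) = 1472.35/2677 = 0.55
a = 1547.75 − 0.55(2165) = 357
Equilibrium: Y = 357 + 0.55Y + 978.15
0.45Y = 1335.15, so Y = 1335.15/0.45 = 2967

Y = 2967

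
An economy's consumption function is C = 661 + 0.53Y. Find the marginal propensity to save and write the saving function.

MPS = 0.47; S = -661 + 0.47Y

MPS = 1 − MPC = 1 − 0.53 = 0.47
S = Y − C = -661 + 0.47Y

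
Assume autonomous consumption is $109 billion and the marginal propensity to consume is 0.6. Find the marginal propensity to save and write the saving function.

MPS = 1 − MPC = 1 − 0.6 = 0.4
S = Y − C = -109 + 0.4Y

MPS = 0.4; S = -109 + 0.4Y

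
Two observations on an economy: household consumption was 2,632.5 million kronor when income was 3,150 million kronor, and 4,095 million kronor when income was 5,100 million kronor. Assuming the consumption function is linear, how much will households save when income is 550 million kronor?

S = -132.5

MPC = (4095 − 2632.5)/(5100 − 3150) = 1462.5/1950 = 0.75
a = 2632.5 − 0.75(3150) = 2632.5 − 2362.5 = 270
C = 270 + 0.75(550) = 682.5
S = 550 − 682.5 = -132.5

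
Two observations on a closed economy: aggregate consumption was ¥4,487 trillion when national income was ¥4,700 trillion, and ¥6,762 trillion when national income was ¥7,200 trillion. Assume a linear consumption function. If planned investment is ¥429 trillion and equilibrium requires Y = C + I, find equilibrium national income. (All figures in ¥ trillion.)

MPC = (6762 − 4487)/(7200 − 4700) = 2275/2500 = 0.91
a = 4487 − 0.91(4700) = 210
Equilibrium: Y = 210 + 0.91Y + 429
0.09Y = 639, so Y = 639/0.09 = 7100

Y = 7100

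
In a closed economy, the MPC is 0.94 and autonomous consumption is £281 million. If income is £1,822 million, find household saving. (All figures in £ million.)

C = 281 + 0.94(1822) = 281 + 1712.68 = 1993.68
S = Y − C = 1822 − 1993.68 = -171.68

S = -171.68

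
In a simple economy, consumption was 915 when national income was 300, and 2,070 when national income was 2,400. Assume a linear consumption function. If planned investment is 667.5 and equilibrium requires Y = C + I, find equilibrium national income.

Y = 3150

MPC = (2070 − 915)/(2400 − 300) = 1155/2100 = 0.55
a = 915 − 0.55(300) = 750
Equilibrium: Y = 750 + 0.55Y + 667.5
0.45Y = 1417.5, so Y = 1417.5/0.45 = 3150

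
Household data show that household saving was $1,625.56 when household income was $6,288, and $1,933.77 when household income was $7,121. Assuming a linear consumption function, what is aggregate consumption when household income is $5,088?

C = 3906.44

MPS = ΔS/ΔY = (1933.77 − 1625.56)/(7121 − 6288) = 308.21/833 = 0.37
MPC = 1 − MPS = 0.63
Autonomous saving = 1625.56 − 0.37(6288) = -701, so a = 701
C = 701 + 0.63(5088) = 701 + 3205.44 = 3906.44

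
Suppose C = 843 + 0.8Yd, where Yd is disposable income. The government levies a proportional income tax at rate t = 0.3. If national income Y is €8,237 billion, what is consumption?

C = 5455.72

Yd = (1 − 0.3)(8237) = 0.7(8237) = 5765.9
C = 843 + 0.8(5765.9) = 843 + 4612.72 = 5455.72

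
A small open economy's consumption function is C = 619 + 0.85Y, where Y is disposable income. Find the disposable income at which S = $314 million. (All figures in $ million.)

S = Y − C = -619 + 0.15Y
-619 + 0.15Y = 314, so 0.15Y = 933 and Y = 6220

Y = 6220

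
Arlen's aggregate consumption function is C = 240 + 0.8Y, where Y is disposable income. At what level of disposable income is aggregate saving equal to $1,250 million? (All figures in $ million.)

Y = 7450

S = Y − C = -240 + 0.2Y
-240 + 0.2Y = 1250, so 0.2Y = 1490 and Y = 7450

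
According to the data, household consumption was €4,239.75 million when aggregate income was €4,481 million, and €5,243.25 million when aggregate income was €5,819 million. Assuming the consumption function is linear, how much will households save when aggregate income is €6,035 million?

S = 629.75

MPC = (5243.25 − 4239.75)/(5819 − 4481) = 1003.5/1338 = 0.75
a = 4239.75 − 0.75(4481) = 4239.75 − 3360.75 = 879
C = 879 + 0.75(6035) = 5405.25
S = 6035 − 5405.25 = 629.75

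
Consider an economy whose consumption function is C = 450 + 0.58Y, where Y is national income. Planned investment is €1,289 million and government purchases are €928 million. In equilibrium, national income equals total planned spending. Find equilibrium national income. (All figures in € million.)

Y = 6350

Y = C + I + G = 450 + 0.58Y + 1289 + 928
Y − 0.58Y = 2667
0.42Y = 2667, so Y = 2667/0.42 = 6350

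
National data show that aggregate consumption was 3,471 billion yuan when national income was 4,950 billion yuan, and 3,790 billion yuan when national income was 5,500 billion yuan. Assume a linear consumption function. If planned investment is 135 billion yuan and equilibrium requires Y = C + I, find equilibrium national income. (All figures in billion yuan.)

Y = 1750

MPC = (3790 − 3471)/(5500 − 4950) = 319/550 = 0.58
a = 3471 − 0.58(4950) = 600
Equilibrium: Y = 600 + 0.58Y + 135
0.42Y = 735, so Y = 735/0.42 = 1750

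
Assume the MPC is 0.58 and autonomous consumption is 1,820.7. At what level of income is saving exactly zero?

Y = 4335

At break-even, C = Y: 1820.7 + 0.58Y = Y
0.42Y = 1820.7, so Y = 1820.7/0.42 = 4335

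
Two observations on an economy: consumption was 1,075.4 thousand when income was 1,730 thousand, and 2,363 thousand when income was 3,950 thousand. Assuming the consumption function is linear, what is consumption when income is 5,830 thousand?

C = 3453.4

MPC = (2363 − 1075.4)/(3950 − 1730) = 1287.6/2220 = 0.58
a = 1075.4 − 0.58(1730) = 1075.4 − 1003.4 = 72
C = 72 + 0.58(5830) = 72 + 3381.4 = 3453.4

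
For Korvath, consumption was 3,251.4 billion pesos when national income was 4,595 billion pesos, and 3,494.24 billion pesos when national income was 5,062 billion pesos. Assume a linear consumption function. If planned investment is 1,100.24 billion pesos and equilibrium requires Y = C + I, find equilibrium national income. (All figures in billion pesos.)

MPC = (3494.24 − 3251.4)/(5062 − 4595) = 242.84/467 = 0.52
a = 3251.4 − 0.52(4595) = 862
Equilibrium: Y = 862 + 0.52Y + 1100.24
0.48Y = 1962.24, so Y = 1962.24/0.48 = 4088

Y = 4088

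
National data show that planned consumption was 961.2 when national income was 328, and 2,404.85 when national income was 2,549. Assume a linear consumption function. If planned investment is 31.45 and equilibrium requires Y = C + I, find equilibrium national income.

Y = 2227

MPC = (2404.85 − 961.2)/(2549 − 328) = 1443.65/2221 = 0.65
a = 961.2 − 0.65(328) = 748
Equilibrium: Y = 748 + 0.65Y + 31.45
0.35Y = 779.45, so Y = 779.45/0.35 = 2227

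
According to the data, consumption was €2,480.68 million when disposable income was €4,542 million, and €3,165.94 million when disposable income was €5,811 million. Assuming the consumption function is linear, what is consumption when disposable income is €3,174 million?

MPC = (3165.94 − 2480.68)/(5811 − 4542) = 685.26/1269 = 0.54
a = 2480.68 − 0.54(4542) = 2480.68 − 2452.68 = 28
C = 28 + 0.54(3174) = 28 + 1713.96 = 1741.96

C = 1741.96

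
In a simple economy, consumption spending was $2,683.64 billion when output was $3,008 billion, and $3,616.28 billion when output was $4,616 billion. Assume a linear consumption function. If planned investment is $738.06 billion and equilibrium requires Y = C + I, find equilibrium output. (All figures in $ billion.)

Y = 3993

MPC = (3616.28 − 2683.64)/(4616 − 3008) = 932.64/1608 = 0.58
a = 2683.64 − 0.58(3008) = 939
Equilibrium: Y = 939 + 0.58Y + 738.06
0.42Y = 1677.06, so Y = 1677.06/0.42 = 3993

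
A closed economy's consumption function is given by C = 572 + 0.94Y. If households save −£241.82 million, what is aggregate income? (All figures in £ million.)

Y = 5503

S = Y − C = -572 + 0.06Y
-572 + 0.06Y = -241.82, so 0.06Y = 330.18 and Y = 5503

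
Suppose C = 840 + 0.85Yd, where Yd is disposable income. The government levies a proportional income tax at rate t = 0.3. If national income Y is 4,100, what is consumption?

C = 3279.5

Yd = (1 − 0.3)(4100) = 0.7(4100) = 2870
C = 840 + 0.85(2870) = 840 + 2439.5 = 3279.5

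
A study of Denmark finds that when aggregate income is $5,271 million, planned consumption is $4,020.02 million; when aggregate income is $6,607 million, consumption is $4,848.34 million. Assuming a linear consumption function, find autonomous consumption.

a = 752

MPC = ΔC/ΔY = (4848.34 − 4020.02)/(6607 − 5271) = 828.32/1336 = 0.62
a = C − MPC·Y = 4020.02 − 0.62(5271) = 4020.02 − 3268.02 = 752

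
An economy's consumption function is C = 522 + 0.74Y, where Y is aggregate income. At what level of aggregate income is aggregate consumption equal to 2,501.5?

Y = 2675

522 + 0.74Y = 2501.5
0.74Y = 1979.5, so Y = 1979.5/0.74 = 2675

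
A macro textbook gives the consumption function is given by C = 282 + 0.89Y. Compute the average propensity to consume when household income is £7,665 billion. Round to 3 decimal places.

C = 282 + 0.89(7665) = 7103.85
APC = C/Y = 7103.85/7665 = 0.927

APC = 0.927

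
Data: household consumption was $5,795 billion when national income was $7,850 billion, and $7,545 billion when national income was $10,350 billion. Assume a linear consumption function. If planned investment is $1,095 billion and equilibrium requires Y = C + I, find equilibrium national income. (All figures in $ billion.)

MPC = (7545 − 5795)/(10350 − 7850) = 1750/2500 = 0.7
a = 5795 − 0.7(7850) = 300
Equilibrium: Y = 300 + 0.7Y + 1095
0.3Y = 1395, so Y = 1395/0.3 = 4650

Y = 4650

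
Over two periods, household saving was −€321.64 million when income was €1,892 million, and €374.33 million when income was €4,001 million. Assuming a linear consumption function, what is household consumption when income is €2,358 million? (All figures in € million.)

MPS = ΔS/ΔY = (374.33 − (-321.64))/(4001 − 1892) = 695.97/2109 = 0.33
MPC = 1 − MPS = 0.67
Autonomous saving = -321.64 − 0.33(1892) = -946, so a = 946
C = 946 + 0.67(2358) = 946 + 1579.86 = 2525.86

C = 2525.86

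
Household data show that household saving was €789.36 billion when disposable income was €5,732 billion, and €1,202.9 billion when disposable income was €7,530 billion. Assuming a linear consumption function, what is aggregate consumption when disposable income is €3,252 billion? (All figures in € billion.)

C = 3033.04

MPS = ΔS/ΔY = (1202.9 − 789.36)/(7530 − 5732) = 413.54/1798 = 0.23
MPC = 1 − MPS = 0.77
Autonomous saving = 789.36 − 0.23(5732) = -529, so a = 529
C = 529 + 0.77(3252) = 529 + 2504.04 = 3033.04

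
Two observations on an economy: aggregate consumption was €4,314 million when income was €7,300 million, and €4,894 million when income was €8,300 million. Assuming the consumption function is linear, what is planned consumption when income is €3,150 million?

C = 1907

MPC = (4894 − 4314)/(8300 − 7300) = 580/1000 = 0.58
a = 4314 − 0.58(7300) = 4314 − 4234 = 80
C = 80 + 0.58(3150) = 80 + 1827 = 1907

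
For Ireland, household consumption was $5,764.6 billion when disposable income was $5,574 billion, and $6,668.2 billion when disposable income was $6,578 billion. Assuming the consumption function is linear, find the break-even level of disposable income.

Y = 7480

MPC = (6668.2 − 5764.6)/(6578 − 5574) = 903.6/1004 = 0.9
a = 5764.6 − 0.9(5574) = 5764.6 − 5016.6 = 748
Break-even: Y = a/(1−MPC) = 748/0.1 = 7480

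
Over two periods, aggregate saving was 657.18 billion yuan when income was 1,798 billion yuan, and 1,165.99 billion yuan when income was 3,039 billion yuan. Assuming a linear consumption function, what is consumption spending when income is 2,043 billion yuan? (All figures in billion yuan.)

MPS = ΔS/ΔY = (1165.99 − 657.18)/(3039 − 1798) = 508.81/1241 = 0.41
MPC = 1 − MPS = 0.59
Autonomous saving = 657.18 − 0.41(1798) = -80, so a = 80
C = 80 + 0.59(2043) = 80 + 1205.37 = 1285.37

C = 1285.37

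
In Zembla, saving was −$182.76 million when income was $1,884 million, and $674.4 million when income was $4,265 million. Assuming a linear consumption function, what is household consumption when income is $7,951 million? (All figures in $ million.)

C = 5949.64

MPS = ΔS/ΔY = (674.4 − (-182.76))/(4265 − 1884) = 857.16/2381 = 0.36
MPC = 1 − MPS = 0.64
Autonomous saving = -182.76 − 0.36(1884) = -861, so a = 861
C = 861 + 0.64(7951) = 861 + 5088.64 = 5949.64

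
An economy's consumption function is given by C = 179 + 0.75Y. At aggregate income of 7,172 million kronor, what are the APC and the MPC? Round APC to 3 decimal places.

MPC = 0.75 (the slope of the consumption function)
C = 179 + 0.75(7172) = 5558, so APC = 5558/7172 = 0.775

APC = 0.775; MPC = 0.75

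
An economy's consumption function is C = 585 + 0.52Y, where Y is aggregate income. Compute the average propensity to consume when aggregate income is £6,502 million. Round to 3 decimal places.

C = 585 + 0.52(6502) = 3966.04
APC = C/Y = 3966.04/6502 = 0.610

APC = 0.610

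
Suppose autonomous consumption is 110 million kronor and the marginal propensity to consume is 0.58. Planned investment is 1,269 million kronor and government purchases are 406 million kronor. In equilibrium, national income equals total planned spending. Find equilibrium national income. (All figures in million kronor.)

Y = 4250

Y = C + I + G = 110 + 0.58Y + 1269 + 406
Y − 0.58Y = 1785
0.42Y = 1785, so Y = 1785/0.42 = 4250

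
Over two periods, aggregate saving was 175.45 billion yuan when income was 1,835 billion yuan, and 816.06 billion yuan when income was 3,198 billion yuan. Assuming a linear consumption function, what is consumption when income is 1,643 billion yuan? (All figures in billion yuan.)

MPS = ΔS/ΔY = (816.06 − 175.45)/(3198 − 1835) = 640.61/1363 = 0.47
MPC = 1 − MPS = 0.53
Autonomous saving = 175.45 − 0.47(1835) = -687, so a = 687
C = 687 + 0.53(1643) = 687 + 870.79 = 1557.79

C = 1557.79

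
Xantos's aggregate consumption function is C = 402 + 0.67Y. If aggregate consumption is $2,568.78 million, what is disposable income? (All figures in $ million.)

Y = 3234

402 + 0.67Y = 2568.78
0.67Y = 2166.78, so Y = 2166.78/0.67 = 3234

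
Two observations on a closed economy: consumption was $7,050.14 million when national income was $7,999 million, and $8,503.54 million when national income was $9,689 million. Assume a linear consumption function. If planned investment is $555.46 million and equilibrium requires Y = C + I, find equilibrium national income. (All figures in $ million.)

Y = 5189

MPC = (8503.54 − 7050.14)/(9689 − 7999) = 1453.4/1690 = 0.86
a = 7050.14 − 0.86(7999) = 171
Equilibrium: Y = 171 + 0.86Y + 555.46
0.14Y = 726.46, so Y = 726.46/0.14 = 5189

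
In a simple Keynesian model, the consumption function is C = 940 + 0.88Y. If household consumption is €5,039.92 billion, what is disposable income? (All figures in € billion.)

Y = 4659

940 + 0.88Y = 5039.92
0.88Y = 4099.92, so Y = 4099.92/0.88 = 4659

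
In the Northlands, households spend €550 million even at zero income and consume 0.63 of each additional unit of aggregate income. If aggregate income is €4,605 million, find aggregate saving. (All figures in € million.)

C = 550 + 0.63(4605) = 550 + 2901.15 = 3451.15
S = Y − C = 4605 − 3451.15 = 1153.85

S = 1153.85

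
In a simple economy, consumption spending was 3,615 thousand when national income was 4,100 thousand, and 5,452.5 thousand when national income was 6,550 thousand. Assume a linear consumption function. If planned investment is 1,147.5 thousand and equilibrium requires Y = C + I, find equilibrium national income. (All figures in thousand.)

MPC = (5452.5 − 3615)/(6550 − 4100) = 1837.5/2450 = 0.75
a = 3615 − 0.75(4100) = 540
Equilibrium: Y = 540 + 0.75Y + 1147.5
0.25Y = 1687.5, so Y = 1687.5/0.25 = 6750

Y = 6750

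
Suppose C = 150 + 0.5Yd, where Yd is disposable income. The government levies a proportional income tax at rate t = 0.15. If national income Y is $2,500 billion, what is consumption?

Yd = (1 − 0.15)(2500) = 0.85(2500) = 2125
C = 150 + 0.5(2125) = 150 + 1062.5 = 1212.5

C = 1212.5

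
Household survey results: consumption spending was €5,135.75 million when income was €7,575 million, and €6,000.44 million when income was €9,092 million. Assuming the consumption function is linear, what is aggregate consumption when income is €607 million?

C = 1163.99

MPC = (6000.44 − 5135.75)/(9092 − 7575) = 864.69/1517 = 0.57
a = 5135.75 − 0.57(7575) = 5135.75 − 4317.75 = 818
C = 818 + 0.57(607) = 818 + 345.99 = 1163.99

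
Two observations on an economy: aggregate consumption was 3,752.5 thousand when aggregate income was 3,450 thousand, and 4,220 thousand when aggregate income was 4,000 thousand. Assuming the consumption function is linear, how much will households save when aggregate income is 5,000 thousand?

S = -70

MPC = (4220 − 3752.5)/(4000 − 3450) = 467.5/550 = 0.85
a = 3752.5 − 0.85(3450) = 3752.5 − 2932.5 = 820
C = 820 + 0.85(5000) = 5070
S = 5000 − 5070 = -70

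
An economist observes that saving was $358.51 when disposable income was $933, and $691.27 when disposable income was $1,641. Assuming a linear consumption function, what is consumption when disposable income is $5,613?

MPS = ΔS/ΔY = (691.27 − 358.51)/(1641 − 933) = 332.76/708 = 0.47
MPC = 1 − MPS = 0.53
Autonomous saving = 358.51 − 0.47(933) = -80, so a = 80
C = 80 + 0.53(5613) = 80 + 2974.89 = 3054.89

C = 3054.89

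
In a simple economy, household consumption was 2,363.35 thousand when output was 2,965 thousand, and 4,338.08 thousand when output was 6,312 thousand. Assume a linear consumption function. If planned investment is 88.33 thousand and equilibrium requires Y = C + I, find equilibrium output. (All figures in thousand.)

MPC = (4338.08 − 2363.35)/(6312 − 2965) = 1974.73/3347 = 0.59
a = 2363.35 − 0.59(2965) = 614
Equilibrium: Y = 614 + 0.59Y + 88.33
0.41Y = 702.33, so Y = 702.33/0.41 = 1713

Y = 1713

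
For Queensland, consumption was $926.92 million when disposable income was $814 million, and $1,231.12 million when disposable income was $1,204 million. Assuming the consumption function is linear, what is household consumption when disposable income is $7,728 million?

C = 6319.84

MPC = (1231.12 − 926.92)/(1204 − 814) = 304.2/390 = 0.78
a = 926.92 − 0.78(814) = 926.92 − 634.92 = 292
C = 292 + 0.78(7728) = 292 + 6027.84 = 6319.84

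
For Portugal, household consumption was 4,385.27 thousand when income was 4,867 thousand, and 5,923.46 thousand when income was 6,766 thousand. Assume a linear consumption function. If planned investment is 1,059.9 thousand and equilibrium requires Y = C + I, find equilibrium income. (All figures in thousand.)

MPC = (5923.46 − 4385.27)/(6766 − 4867) = 1538.19/1899 = 0.81
a = 4385.27 − 0.81(4867) = 443
Equilibrium: Y = 443 + 0.81Y + 1059.9
0.19Y = 1502.9, so Y = 1502.9/0.19 = 7910

Y = 7910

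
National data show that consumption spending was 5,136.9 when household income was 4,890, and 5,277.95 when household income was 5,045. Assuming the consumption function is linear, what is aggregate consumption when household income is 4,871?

MPC = (5277.95 − 5136.9)/(5045 − 4890) = 141.05/155 = 0.91
a = 5136.9 − 0.91(4890) = 5136.9 − 4449.9 = 687
C = 687 + 0.91(4871) = 687 + 4432.61 = 5119.61

C = 5119.61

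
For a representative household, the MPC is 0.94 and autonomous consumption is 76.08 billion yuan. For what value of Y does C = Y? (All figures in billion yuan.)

Y = 1268

At break-even, C = Y: 76.08 + 0.94Y = Y
0.06Y = 76.08, so Y = 76.08/0.06 = 1268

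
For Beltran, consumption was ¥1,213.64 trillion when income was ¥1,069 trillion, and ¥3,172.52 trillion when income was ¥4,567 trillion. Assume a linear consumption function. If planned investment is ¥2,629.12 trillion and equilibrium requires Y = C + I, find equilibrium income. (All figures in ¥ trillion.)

Y = 7373

MPC = (3172.52 − 1213.64)/(4567 − 1069) = 1958.88/3498 = 0.56
a = 1213.64 − 0.56(1069) = 615
Equilibrium: Y = 615 + 0.56Y + 2629.12
0.44Y = 3244.12, so Y = 3244.12/0.44 = 7373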